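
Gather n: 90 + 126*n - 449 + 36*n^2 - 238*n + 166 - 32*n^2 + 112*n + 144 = 4*n^2 - 49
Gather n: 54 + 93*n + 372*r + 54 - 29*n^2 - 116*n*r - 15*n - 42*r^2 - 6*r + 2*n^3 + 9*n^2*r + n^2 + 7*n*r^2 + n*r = 2*n^3 + n^2*(9*r - 28) + n*(7*r^2 - 115*r + 78) - 42*r^2 + 366*r + 108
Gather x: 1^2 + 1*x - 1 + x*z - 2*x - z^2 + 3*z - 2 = x*(z - 1) - z^2 + 3*z - 2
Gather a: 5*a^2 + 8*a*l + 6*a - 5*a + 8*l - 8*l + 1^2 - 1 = 5*a^2 + a*(8*l + 1)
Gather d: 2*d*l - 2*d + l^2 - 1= d*(2*l - 2) + l^2 - 1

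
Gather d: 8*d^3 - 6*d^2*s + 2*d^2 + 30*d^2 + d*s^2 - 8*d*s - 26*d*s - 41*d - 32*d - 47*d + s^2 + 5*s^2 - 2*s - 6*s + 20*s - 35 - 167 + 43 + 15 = 8*d^3 + d^2*(32 - 6*s) + d*(s^2 - 34*s - 120) + 6*s^2 + 12*s - 144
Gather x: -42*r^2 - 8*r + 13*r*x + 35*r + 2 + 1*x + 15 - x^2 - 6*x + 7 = -42*r^2 + 27*r - x^2 + x*(13*r - 5) + 24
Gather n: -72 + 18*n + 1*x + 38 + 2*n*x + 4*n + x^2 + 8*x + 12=n*(2*x + 22) + x^2 + 9*x - 22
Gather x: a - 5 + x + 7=a + x + 2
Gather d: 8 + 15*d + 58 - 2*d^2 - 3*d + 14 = -2*d^2 + 12*d + 80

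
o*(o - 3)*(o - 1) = o^3 - 4*o^2 + 3*o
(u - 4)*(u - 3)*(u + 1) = u^3 - 6*u^2 + 5*u + 12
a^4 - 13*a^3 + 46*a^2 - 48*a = a*(a - 8)*(a - 3)*(a - 2)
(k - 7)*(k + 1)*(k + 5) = k^3 - k^2 - 37*k - 35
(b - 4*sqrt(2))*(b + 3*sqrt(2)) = b^2 - sqrt(2)*b - 24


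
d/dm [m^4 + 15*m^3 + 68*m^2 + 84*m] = 4*m^3 + 45*m^2 + 136*m + 84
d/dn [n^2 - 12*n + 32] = 2*n - 12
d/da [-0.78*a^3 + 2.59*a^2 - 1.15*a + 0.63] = -2.34*a^2 + 5.18*a - 1.15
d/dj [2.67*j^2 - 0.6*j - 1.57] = 5.34*j - 0.6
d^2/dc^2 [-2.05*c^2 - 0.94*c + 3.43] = -4.10000000000000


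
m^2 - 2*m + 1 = (m - 1)^2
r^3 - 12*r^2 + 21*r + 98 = (r - 7)^2*(r + 2)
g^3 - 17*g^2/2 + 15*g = g*(g - 6)*(g - 5/2)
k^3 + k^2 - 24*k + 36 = (k - 3)*(k - 2)*(k + 6)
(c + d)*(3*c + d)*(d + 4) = 3*c^2*d + 12*c^2 + 4*c*d^2 + 16*c*d + d^3 + 4*d^2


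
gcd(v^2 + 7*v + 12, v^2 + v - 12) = v + 4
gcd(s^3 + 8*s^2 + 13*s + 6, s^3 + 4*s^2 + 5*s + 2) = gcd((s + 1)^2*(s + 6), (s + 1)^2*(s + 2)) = s^2 + 2*s + 1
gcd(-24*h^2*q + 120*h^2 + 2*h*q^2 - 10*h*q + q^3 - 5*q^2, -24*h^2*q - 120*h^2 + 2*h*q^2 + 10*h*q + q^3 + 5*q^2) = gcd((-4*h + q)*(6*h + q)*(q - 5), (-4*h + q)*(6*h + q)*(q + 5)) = -24*h^2 + 2*h*q + q^2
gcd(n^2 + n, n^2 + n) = n^2 + n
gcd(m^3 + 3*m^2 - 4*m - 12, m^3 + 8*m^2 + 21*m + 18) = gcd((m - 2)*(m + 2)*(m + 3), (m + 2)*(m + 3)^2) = m^2 + 5*m + 6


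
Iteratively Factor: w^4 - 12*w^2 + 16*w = (w - 2)*(w^3 + 2*w^2 - 8*w) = (w - 2)*(w + 4)*(w^2 - 2*w) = w*(w - 2)*(w + 4)*(w - 2)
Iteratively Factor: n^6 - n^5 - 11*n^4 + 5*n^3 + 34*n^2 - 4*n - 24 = (n + 1)*(n^5 - 2*n^4 - 9*n^3 + 14*n^2 + 20*n - 24) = (n + 1)*(n + 2)*(n^4 - 4*n^3 - n^2 + 16*n - 12) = (n - 2)*(n + 1)*(n + 2)*(n^3 - 2*n^2 - 5*n + 6) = (n - 2)*(n + 1)*(n + 2)^2*(n^2 - 4*n + 3) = (n - 2)*(n - 1)*(n + 1)*(n + 2)^2*(n - 3)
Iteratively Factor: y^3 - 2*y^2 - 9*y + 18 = (y + 3)*(y^2 - 5*y + 6) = (y - 3)*(y + 3)*(y - 2)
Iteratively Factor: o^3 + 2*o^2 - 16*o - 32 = (o + 4)*(o^2 - 2*o - 8) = (o + 2)*(o + 4)*(o - 4)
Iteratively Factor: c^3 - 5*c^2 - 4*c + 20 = (c - 5)*(c^2 - 4) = (c - 5)*(c + 2)*(c - 2)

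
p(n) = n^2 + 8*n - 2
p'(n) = 2*n + 8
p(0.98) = 6.80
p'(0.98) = 9.96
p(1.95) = 17.40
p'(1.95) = 11.90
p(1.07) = 7.70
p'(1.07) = 10.14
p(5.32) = 68.86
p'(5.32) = 18.64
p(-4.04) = -18.00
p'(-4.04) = -0.08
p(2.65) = 26.22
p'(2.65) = 13.30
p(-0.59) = -6.37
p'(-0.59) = 6.82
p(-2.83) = -16.63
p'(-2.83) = 2.34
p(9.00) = 151.00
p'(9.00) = 26.00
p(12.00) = 238.00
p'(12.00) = 32.00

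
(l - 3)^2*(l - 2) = l^3 - 8*l^2 + 21*l - 18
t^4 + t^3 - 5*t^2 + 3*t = t*(t - 1)^2*(t + 3)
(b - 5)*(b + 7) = b^2 + 2*b - 35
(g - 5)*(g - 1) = g^2 - 6*g + 5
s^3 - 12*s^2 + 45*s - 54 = (s - 6)*(s - 3)^2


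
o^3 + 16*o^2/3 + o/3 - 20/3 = (o - 1)*(o + 4/3)*(o + 5)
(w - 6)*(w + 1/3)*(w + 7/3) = w^3 - 10*w^2/3 - 137*w/9 - 14/3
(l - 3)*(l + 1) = l^2 - 2*l - 3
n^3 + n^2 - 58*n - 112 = (n - 8)*(n + 2)*(n + 7)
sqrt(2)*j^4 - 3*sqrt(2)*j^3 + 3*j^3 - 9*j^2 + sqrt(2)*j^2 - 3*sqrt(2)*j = j*(j - 3)*(j + sqrt(2))*(sqrt(2)*j + 1)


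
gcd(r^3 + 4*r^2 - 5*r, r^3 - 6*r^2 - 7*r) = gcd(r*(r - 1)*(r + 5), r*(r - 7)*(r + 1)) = r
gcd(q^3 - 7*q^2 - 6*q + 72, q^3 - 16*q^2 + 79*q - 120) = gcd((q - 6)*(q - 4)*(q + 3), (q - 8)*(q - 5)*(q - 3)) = 1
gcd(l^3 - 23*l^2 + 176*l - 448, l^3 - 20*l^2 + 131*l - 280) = l^2 - 15*l + 56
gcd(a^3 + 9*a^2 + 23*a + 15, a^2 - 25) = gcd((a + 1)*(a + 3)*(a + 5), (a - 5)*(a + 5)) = a + 5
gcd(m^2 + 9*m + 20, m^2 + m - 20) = m + 5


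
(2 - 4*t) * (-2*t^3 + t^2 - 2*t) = 8*t^4 - 8*t^3 + 10*t^2 - 4*t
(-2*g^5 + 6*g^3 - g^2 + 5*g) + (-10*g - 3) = -2*g^5 + 6*g^3 - g^2 - 5*g - 3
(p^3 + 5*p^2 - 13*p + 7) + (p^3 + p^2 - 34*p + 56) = 2*p^3 + 6*p^2 - 47*p + 63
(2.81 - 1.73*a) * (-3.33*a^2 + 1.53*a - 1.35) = 5.7609*a^3 - 12.0042*a^2 + 6.6348*a - 3.7935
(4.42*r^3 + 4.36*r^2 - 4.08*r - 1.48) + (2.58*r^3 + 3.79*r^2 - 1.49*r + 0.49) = 7.0*r^3 + 8.15*r^2 - 5.57*r - 0.99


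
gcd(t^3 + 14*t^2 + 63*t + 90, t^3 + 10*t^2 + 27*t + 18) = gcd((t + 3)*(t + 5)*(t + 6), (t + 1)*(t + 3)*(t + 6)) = t^2 + 9*t + 18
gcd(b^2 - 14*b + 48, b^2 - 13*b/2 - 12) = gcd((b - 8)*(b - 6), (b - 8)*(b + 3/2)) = b - 8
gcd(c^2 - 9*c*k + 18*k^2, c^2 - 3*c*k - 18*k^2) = c - 6*k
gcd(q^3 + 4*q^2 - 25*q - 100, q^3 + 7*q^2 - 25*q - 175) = q^2 - 25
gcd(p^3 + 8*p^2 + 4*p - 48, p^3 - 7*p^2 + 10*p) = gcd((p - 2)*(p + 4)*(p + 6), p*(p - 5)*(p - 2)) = p - 2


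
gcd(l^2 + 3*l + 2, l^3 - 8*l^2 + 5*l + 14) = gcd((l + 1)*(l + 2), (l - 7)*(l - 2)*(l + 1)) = l + 1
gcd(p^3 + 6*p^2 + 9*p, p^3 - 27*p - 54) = p^2 + 6*p + 9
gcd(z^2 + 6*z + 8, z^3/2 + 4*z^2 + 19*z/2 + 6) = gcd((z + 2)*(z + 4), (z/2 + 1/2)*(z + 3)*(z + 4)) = z + 4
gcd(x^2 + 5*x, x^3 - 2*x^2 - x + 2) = 1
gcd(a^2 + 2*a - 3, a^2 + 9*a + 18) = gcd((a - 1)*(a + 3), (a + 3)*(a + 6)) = a + 3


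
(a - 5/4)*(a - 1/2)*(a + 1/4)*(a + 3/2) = a^4 - 33*a^2/16 + 7*a/16 + 15/64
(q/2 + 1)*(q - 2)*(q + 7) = q^3/2 + 7*q^2/2 - 2*q - 14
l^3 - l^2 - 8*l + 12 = (l - 2)^2*(l + 3)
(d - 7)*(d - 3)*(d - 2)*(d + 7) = d^4 - 5*d^3 - 43*d^2 + 245*d - 294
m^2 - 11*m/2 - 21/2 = (m - 7)*(m + 3/2)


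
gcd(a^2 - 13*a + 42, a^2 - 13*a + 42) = a^2 - 13*a + 42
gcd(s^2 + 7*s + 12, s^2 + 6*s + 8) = s + 4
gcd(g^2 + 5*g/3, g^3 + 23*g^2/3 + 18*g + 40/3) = g + 5/3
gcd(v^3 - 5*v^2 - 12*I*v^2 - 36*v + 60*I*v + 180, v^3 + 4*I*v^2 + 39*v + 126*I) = v - 6*I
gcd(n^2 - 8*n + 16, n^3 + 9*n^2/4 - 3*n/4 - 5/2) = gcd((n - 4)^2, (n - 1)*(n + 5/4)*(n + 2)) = 1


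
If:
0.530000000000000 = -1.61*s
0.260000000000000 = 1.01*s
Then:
No Solution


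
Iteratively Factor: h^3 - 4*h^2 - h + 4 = (h + 1)*(h^2 - 5*h + 4) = (h - 1)*(h + 1)*(h - 4)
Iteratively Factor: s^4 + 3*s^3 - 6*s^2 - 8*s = (s + 1)*(s^3 + 2*s^2 - 8*s) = s*(s + 1)*(s^2 + 2*s - 8) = s*(s + 1)*(s + 4)*(s - 2)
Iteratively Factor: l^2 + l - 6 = (l + 3)*(l - 2)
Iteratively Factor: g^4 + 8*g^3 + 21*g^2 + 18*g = (g)*(g^3 + 8*g^2 + 21*g + 18) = g*(g + 3)*(g^2 + 5*g + 6) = g*(g + 2)*(g + 3)*(g + 3)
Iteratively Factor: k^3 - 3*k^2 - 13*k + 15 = (k - 1)*(k^2 - 2*k - 15) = (k - 5)*(k - 1)*(k + 3)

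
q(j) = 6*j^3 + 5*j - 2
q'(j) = 18*j^2 + 5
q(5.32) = 928.01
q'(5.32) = 514.44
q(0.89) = 6.68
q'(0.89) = 19.26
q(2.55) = 110.24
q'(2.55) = 122.04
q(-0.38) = -4.23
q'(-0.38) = 7.60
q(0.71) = 3.70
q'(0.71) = 14.07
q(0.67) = 3.15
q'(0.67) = 13.08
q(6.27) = 1508.30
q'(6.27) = 712.63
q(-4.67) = -636.44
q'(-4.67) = 397.56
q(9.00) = 4417.00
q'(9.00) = 1463.00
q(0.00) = -2.00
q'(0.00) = 5.00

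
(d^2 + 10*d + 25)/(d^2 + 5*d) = (d + 5)/d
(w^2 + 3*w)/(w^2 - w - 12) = w/(w - 4)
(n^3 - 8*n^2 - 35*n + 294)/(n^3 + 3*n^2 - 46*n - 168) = (n - 7)/(n + 4)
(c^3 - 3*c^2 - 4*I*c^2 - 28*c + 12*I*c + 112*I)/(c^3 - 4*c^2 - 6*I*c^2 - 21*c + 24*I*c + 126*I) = (c^2 + c*(4 - 4*I) - 16*I)/(c^2 + c*(3 - 6*I) - 18*I)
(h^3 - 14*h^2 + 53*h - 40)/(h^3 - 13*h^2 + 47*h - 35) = (h - 8)/(h - 7)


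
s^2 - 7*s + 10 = (s - 5)*(s - 2)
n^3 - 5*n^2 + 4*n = n*(n - 4)*(n - 1)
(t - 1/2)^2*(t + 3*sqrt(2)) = t^3 - t^2 + 3*sqrt(2)*t^2 - 3*sqrt(2)*t + t/4 + 3*sqrt(2)/4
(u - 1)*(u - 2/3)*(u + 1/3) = u^3 - 4*u^2/3 + u/9 + 2/9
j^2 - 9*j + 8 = (j - 8)*(j - 1)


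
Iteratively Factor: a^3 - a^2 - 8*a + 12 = (a + 3)*(a^2 - 4*a + 4) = (a - 2)*(a + 3)*(a - 2)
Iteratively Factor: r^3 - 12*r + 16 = (r - 2)*(r^2 + 2*r - 8) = (r - 2)*(r + 4)*(r - 2)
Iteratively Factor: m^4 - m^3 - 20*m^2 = (m - 5)*(m^3 + 4*m^2) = m*(m - 5)*(m^2 + 4*m) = m^2*(m - 5)*(m + 4)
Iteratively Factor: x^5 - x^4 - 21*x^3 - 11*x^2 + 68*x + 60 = (x - 5)*(x^4 + 4*x^3 - x^2 - 16*x - 12) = (x - 5)*(x + 3)*(x^3 + x^2 - 4*x - 4) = (x - 5)*(x - 2)*(x + 3)*(x^2 + 3*x + 2) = (x - 5)*(x - 2)*(x + 2)*(x + 3)*(x + 1)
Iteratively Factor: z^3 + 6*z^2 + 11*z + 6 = (z + 2)*(z^2 + 4*z + 3) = (z + 1)*(z + 2)*(z + 3)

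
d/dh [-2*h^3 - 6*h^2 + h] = -6*h^2 - 12*h + 1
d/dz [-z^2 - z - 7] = -2*z - 1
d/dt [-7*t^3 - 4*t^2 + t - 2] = -21*t^2 - 8*t + 1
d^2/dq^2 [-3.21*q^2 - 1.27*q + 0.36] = -6.42000000000000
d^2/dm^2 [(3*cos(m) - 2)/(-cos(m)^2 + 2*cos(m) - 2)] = 2*(-27*(1 - cos(2*m))^2*cos(m) + 2*(1 - cos(2*m))^2 + 32*cos(m) - 56*cos(2*m) + 6*cos(3*m) + 6*cos(5*m))/(4*cos(m) - cos(2*m) - 5)^3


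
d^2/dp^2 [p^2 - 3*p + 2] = 2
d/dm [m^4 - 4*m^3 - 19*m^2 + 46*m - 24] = 4*m^3 - 12*m^2 - 38*m + 46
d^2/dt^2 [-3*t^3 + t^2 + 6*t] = 2 - 18*t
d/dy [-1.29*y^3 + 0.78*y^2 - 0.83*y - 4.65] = -3.87*y^2 + 1.56*y - 0.83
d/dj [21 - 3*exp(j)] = -3*exp(j)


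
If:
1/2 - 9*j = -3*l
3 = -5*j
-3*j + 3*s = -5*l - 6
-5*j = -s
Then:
No Solution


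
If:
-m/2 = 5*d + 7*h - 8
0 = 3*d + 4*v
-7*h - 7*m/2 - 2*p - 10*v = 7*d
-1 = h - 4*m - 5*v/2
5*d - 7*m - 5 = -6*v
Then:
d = -180/31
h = 333/62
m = -35/31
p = -1133/62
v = 135/31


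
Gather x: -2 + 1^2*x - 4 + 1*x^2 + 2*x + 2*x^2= 3*x^2 + 3*x - 6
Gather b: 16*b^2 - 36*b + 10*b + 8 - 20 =16*b^2 - 26*b - 12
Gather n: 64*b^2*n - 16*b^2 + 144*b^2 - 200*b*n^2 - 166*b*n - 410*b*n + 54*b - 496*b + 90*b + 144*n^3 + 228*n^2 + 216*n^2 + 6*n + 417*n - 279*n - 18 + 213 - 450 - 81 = 128*b^2 - 352*b + 144*n^3 + n^2*(444 - 200*b) + n*(64*b^2 - 576*b + 144) - 336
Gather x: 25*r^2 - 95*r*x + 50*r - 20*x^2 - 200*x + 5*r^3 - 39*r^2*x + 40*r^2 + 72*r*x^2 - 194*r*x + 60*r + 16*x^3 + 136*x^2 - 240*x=5*r^3 + 65*r^2 + 110*r + 16*x^3 + x^2*(72*r + 116) + x*(-39*r^2 - 289*r - 440)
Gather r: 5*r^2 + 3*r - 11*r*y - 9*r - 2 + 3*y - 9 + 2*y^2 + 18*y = 5*r^2 + r*(-11*y - 6) + 2*y^2 + 21*y - 11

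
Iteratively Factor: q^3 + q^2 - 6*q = (q + 3)*(q^2 - 2*q) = q*(q + 3)*(q - 2)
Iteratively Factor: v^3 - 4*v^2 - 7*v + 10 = (v - 1)*(v^2 - 3*v - 10) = (v - 5)*(v - 1)*(v + 2)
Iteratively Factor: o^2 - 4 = (o - 2)*(o + 2)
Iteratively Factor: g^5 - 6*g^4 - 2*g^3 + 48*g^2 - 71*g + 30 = (g - 1)*(g^4 - 5*g^3 - 7*g^2 + 41*g - 30) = (g - 2)*(g - 1)*(g^3 - 3*g^2 - 13*g + 15) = (g - 5)*(g - 2)*(g - 1)*(g^2 + 2*g - 3) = (g - 5)*(g - 2)*(g - 1)^2*(g + 3)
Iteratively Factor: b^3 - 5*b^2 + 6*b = (b)*(b^2 - 5*b + 6) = b*(b - 2)*(b - 3)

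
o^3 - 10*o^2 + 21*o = o*(o - 7)*(o - 3)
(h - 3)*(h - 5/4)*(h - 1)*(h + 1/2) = h^4 - 19*h^3/4 + 43*h^2/8 + h/4 - 15/8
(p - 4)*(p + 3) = p^2 - p - 12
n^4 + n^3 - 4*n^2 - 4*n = n*(n - 2)*(n + 1)*(n + 2)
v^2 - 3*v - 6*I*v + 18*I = (v - 3)*(v - 6*I)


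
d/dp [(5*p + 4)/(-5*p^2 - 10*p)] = (5*p^2 + 8*p + 8)/(5*p^2*(p^2 + 4*p + 4))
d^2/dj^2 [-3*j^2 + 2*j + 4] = -6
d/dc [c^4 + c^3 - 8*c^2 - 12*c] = 4*c^3 + 3*c^2 - 16*c - 12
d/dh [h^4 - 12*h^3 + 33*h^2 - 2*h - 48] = 4*h^3 - 36*h^2 + 66*h - 2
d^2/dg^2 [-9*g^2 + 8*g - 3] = -18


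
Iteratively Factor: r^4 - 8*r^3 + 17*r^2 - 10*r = (r - 2)*(r^3 - 6*r^2 + 5*r) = r*(r - 2)*(r^2 - 6*r + 5) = r*(r - 2)*(r - 1)*(r - 5)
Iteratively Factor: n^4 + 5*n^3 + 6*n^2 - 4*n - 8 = (n + 2)*(n^3 + 3*n^2 - 4) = (n + 2)^2*(n^2 + n - 2) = (n - 1)*(n + 2)^2*(n + 2)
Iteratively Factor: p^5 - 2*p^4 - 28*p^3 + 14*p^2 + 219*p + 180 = (p + 1)*(p^4 - 3*p^3 - 25*p^2 + 39*p + 180) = (p - 4)*(p + 1)*(p^3 + p^2 - 21*p - 45) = (p - 4)*(p + 1)*(p + 3)*(p^2 - 2*p - 15) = (p - 5)*(p - 4)*(p + 1)*(p + 3)*(p + 3)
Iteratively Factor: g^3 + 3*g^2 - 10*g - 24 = (g + 4)*(g^2 - g - 6) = (g - 3)*(g + 4)*(g + 2)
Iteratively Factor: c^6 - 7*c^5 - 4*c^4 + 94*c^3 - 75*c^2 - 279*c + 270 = (c - 5)*(c^5 - 2*c^4 - 14*c^3 + 24*c^2 + 45*c - 54) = (c - 5)*(c + 3)*(c^4 - 5*c^3 + c^2 + 21*c - 18) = (c - 5)*(c - 1)*(c + 3)*(c^3 - 4*c^2 - 3*c + 18) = (c - 5)*(c - 3)*(c - 1)*(c + 3)*(c^2 - c - 6) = (c - 5)*(c - 3)^2*(c - 1)*(c + 3)*(c + 2)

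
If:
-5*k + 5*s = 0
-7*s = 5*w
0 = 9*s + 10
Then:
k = -10/9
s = -10/9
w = 14/9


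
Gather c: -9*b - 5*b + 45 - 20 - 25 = -14*b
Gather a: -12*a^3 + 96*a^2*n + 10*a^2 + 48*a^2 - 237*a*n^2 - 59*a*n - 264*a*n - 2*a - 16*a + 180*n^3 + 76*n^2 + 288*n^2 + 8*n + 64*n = -12*a^3 + a^2*(96*n + 58) + a*(-237*n^2 - 323*n - 18) + 180*n^3 + 364*n^2 + 72*n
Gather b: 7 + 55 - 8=54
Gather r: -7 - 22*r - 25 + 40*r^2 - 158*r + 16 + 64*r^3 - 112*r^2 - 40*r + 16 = 64*r^3 - 72*r^2 - 220*r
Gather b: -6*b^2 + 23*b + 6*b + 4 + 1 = -6*b^2 + 29*b + 5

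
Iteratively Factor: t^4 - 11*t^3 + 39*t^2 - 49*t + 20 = (t - 1)*(t^3 - 10*t^2 + 29*t - 20) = (t - 4)*(t - 1)*(t^2 - 6*t + 5) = (t - 5)*(t - 4)*(t - 1)*(t - 1)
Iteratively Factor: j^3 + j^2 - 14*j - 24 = (j + 3)*(j^2 - 2*j - 8) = (j - 4)*(j + 3)*(j + 2)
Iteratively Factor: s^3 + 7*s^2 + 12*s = (s)*(s^2 + 7*s + 12) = s*(s + 3)*(s + 4)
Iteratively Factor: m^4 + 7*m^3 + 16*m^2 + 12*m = (m + 2)*(m^3 + 5*m^2 + 6*m) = (m + 2)^2*(m^2 + 3*m) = m*(m + 2)^2*(m + 3)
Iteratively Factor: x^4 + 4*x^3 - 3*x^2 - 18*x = (x + 3)*(x^3 + x^2 - 6*x) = (x - 2)*(x + 3)*(x^2 + 3*x) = (x - 2)*(x + 3)^2*(x)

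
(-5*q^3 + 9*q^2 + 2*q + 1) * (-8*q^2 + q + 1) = 40*q^5 - 77*q^4 - 12*q^3 + 3*q^2 + 3*q + 1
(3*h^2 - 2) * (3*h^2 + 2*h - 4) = 9*h^4 + 6*h^3 - 18*h^2 - 4*h + 8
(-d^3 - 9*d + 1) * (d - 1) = -d^4 + d^3 - 9*d^2 + 10*d - 1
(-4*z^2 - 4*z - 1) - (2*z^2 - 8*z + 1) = -6*z^2 + 4*z - 2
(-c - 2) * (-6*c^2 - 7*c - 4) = 6*c^3 + 19*c^2 + 18*c + 8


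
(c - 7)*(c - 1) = c^2 - 8*c + 7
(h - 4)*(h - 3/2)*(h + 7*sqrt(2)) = h^3 - 11*h^2/2 + 7*sqrt(2)*h^2 - 77*sqrt(2)*h/2 + 6*h + 42*sqrt(2)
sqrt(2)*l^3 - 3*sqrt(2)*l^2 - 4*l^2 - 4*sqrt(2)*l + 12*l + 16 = (l - 4)*(l - 2*sqrt(2))*(sqrt(2)*l + sqrt(2))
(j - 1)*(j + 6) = j^2 + 5*j - 6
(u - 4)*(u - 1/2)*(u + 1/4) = u^3 - 17*u^2/4 + 7*u/8 + 1/2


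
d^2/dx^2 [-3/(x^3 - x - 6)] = 6*(3*x*(-x^3 + x + 6) + (3*x^2 - 1)^2)/(-x^3 + x + 6)^3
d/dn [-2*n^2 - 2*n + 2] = -4*n - 2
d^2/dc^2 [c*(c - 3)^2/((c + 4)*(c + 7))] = 168*(2*c^3 + 17*c^2 + 19*c - 89)/(c^6 + 33*c^5 + 447*c^4 + 3179*c^3 + 12516*c^2 + 25872*c + 21952)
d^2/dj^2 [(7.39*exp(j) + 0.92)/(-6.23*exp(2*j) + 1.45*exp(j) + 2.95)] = (-286.827331*exp(4*j) - 209.589037*exp(3*j) - 789.97023*exp(2*j) - 37.956455*exp(j) - 60.376175)*exp(j)/(241.804367*exp(6*j) - 168.836115*exp(5*j) - 304.19844*exp(4*j) + 156.844325*exp(3*j) + 144.0426*exp(2*j) - 37.855875*exp(j) - 25.672375)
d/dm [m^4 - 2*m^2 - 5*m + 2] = 4*m^3 - 4*m - 5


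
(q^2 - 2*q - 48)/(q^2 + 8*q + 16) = (q^2 - 2*q - 48)/(q^2 + 8*q + 16)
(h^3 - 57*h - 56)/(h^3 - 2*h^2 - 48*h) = (h^2 + 8*h + 7)/(h*(h + 6))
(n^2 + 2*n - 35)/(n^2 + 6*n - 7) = (n - 5)/(n - 1)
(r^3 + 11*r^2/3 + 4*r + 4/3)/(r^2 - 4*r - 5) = (3*r^2 + 8*r + 4)/(3*(r - 5))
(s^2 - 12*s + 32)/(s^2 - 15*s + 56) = (s - 4)/(s - 7)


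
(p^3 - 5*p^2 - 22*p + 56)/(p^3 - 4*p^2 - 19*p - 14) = (p^2 + 2*p - 8)/(p^2 + 3*p + 2)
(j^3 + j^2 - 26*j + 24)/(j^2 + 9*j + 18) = (j^2 - 5*j + 4)/(j + 3)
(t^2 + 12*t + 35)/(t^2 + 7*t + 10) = (t + 7)/(t + 2)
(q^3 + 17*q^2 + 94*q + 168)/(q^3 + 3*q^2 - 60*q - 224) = (q + 6)/(q - 8)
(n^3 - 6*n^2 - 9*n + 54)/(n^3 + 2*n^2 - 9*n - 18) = (n - 6)/(n + 2)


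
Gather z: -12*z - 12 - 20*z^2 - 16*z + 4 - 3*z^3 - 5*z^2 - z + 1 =-3*z^3 - 25*z^2 - 29*z - 7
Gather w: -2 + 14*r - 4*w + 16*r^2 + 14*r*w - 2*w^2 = 16*r^2 + 14*r - 2*w^2 + w*(14*r - 4) - 2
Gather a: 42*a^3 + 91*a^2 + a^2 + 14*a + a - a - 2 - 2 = 42*a^3 + 92*a^2 + 14*a - 4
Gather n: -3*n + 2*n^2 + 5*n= 2*n^2 + 2*n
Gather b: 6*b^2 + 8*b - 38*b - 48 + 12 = 6*b^2 - 30*b - 36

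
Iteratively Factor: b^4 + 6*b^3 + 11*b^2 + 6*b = (b + 1)*(b^3 + 5*b^2 + 6*b) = b*(b + 1)*(b^2 + 5*b + 6) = b*(b + 1)*(b + 2)*(b + 3)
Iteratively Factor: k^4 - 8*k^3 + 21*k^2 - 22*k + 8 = (k - 1)*(k^3 - 7*k^2 + 14*k - 8) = (k - 1)^2*(k^2 - 6*k + 8) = (k - 4)*(k - 1)^2*(k - 2)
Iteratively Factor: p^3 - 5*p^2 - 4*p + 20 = (p - 2)*(p^2 - 3*p - 10) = (p - 2)*(p + 2)*(p - 5)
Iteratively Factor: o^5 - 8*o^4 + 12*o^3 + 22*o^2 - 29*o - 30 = (o + 1)*(o^4 - 9*o^3 + 21*o^2 + o - 30) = (o - 5)*(o + 1)*(o^3 - 4*o^2 + o + 6) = (o - 5)*(o - 2)*(o + 1)*(o^2 - 2*o - 3) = (o - 5)*(o - 3)*(o - 2)*(o + 1)*(o + 1)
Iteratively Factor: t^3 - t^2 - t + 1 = (t - 1)*(t^2 - 1) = (t - 1)*(t + 1)*(t - 1)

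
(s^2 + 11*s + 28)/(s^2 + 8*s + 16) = (s + 7)/(s + 4)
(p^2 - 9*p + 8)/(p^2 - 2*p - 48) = (p - 1)/(p + 6)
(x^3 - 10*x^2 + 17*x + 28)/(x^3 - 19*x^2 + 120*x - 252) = (x^2 - 3*x - 4)/(x^2 - 12*x + 36)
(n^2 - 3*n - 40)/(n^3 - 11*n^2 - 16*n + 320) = 1/(n - 8)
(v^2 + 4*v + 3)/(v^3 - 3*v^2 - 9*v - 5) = (v + 3)/(v^2 - 4*v - 5)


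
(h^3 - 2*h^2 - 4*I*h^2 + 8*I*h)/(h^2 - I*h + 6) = h*(h^2 - 2*h - 4*I*h + 8*I)/(h^2 - I*h + 6)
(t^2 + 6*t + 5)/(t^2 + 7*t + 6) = (t + 5)/(t + 6)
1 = 1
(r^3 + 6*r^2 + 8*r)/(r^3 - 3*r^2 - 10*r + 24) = r*(r^2 + 6*r + 8)/(r^3 - 3*r^2 - 10*r + 24)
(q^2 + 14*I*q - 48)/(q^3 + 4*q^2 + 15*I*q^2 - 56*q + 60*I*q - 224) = (q + 6*I)/(q^2 + q*(4 + 7*I) + 28*I)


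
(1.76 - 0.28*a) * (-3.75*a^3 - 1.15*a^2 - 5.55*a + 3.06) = 1.05*a^4 - 6.278*a^3 - 0.47*a^2 - 10.6248*a + 5.3856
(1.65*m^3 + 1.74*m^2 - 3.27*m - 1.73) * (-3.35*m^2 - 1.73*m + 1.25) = -5.5275*m^5 - 8.6835*m^4 + 10.0068*m^3 + 13.6276*m^2 - 1.0946*m - 2.1625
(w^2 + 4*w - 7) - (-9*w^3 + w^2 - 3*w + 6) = 9*w^3 + 7*w - 13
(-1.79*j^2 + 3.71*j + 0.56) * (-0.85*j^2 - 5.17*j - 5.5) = 1.5215*j^4 + 6.1008*j^3 - 9.8117*j^2 - 23.3002*j - 3.08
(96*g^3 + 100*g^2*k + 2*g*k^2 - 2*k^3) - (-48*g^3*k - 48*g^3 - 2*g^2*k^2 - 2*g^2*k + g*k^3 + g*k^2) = 48*g^3*k + 144*g^3 + 2*g^2*k^2 + 102*g^2*k - g*k^3 + g*k^2 - 2*k^3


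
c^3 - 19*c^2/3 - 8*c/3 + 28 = (c - 6)*(c - 7/3)*(c + 2)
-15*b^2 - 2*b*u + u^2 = (-5*b + u)*(3*b + u)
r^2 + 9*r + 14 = (r + 2)*(r + 7)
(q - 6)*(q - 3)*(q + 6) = q^3 - 3*q^2 - 36*q + 108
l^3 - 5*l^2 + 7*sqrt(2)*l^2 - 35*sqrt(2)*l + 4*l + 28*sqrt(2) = (l - 4)*(l - 1)*(l + 7*sqrt(2))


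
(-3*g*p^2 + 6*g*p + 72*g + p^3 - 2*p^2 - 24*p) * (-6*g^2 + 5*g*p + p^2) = 18*g^3*p^2 - 36*g^3*p - 432*g^3 - 21*g^2*p^3 + 42*g^2*p^2 + 504*g^2*p + 2*g*p^4 - 4*g*p^3 - 48*g*p^2 + p^5 - 2*p^4 - 24*p^3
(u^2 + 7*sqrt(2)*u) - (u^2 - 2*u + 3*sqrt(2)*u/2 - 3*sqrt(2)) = 2*u + 11*sqrt(2)*u/2 + 3*sqrt(2)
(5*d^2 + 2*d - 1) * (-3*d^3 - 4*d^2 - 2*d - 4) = -15*d^5 - 26*d^4 - 15*d^3 - 20*d^2 - 6*d + 4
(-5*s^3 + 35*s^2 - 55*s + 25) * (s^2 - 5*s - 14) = -5*s^5 + 60*s^4 - 160*s^3 - 190*s^2 + 645*s - 350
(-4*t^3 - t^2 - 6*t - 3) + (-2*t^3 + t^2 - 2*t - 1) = -6*t^3 - 8*t - 4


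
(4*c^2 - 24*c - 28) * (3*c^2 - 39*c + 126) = 12*c^4 - 228*c^3 + 1356*c^2 - 1932*c - 3528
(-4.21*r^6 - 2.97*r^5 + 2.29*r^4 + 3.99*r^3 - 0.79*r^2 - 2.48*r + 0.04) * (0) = 0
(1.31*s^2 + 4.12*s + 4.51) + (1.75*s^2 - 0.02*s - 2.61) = 3.06*s^2 + 4.1*s + 1.9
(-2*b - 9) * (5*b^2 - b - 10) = -10*b^3 - 43*b^2 + 29*b + 90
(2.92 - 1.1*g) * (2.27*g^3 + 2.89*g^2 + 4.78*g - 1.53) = -2.497*g^4 + 3.4494*g^3 + 3.1808*g^2 + 15.6406*g - 4.4676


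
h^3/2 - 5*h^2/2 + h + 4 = (h/2 + 1/2)*(h - 4)*(h - 2)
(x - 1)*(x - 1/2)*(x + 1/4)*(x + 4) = x^4 + 11*x^3/4 - 39*x^2/8 + 5*x/8 + 1/2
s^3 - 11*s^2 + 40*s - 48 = (s - 4)^2*(s - 3)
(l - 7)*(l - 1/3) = l^2 - 22*l/3 + 7/3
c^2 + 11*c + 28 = (c + 4)*(c + 7)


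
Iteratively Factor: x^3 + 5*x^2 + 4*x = (x + 1)*(x^2 + 4*x) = (x + 1)*(x + 4)*(x)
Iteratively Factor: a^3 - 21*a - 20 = (a + 4)*(a^2 - 4*a - 5) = (a + 1)*(a + 4)*(a - 5)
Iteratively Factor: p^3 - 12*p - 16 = (p - 4)*(p^2 + 4*p + 4) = (p - 4)*(p + 2)*(p + 2)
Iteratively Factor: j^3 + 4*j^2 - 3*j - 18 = (j + 3)*(j^2 + j - 6) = (j + 3)^2*(j - 2)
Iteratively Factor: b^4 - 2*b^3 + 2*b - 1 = (b - 1)*(b^3 - b^2 - b + 1) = (b - 1)^2*(b^2 - 1) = (b - 1)^2*(b + 1)*(b - 1)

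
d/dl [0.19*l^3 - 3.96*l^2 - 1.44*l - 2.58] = 0.57*l^2 - 7.92*l - 1.44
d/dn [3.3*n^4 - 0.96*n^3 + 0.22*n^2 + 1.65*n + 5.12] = 13.2*n^3 - 2.88*n^2 + 0.44*n + 1.65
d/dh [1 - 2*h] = -2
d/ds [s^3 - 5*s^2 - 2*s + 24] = 3*s^2 - 10*s - 2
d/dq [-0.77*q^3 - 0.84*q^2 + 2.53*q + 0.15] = -2.31*q^2 - 1.68*q + 2.53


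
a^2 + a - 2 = (a - 1)*(a + 2)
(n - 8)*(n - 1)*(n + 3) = n^3 - 6*n^2 - 19*n + 24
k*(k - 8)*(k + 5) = k^3 - 3*k^2 - 40*k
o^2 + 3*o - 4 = (o - 1)*(o + 4)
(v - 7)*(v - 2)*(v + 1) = v^3 - 8*v^2 + 5*v + 14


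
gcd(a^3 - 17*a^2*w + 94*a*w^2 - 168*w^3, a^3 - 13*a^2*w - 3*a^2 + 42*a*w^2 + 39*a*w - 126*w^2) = a^2 - 13*a*w + 42*w^2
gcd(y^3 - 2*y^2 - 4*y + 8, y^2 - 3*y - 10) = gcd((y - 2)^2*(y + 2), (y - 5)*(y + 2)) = y + 2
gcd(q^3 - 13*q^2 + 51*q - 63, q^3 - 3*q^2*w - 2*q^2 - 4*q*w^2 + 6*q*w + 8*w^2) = 1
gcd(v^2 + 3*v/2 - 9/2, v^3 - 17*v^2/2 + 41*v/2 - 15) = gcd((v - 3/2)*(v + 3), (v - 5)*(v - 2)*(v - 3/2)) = v - 3/2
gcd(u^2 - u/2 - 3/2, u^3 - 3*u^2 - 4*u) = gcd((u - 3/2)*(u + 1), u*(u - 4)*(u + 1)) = u + 1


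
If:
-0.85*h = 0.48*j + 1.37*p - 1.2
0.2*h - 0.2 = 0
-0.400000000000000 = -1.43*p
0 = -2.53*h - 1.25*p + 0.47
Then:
No Solution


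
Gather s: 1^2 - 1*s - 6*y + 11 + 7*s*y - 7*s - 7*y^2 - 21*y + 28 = s*(7*y - 8) - 7*y^2 - 27*y + 40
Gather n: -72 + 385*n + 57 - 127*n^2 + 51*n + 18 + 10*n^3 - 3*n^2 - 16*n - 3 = 10*n^3 - 130*n^2 + 420*n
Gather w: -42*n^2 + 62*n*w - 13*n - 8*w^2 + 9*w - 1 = -42*n^2 - 13*n - 8*w^2 + w*(62*n + 9) - 1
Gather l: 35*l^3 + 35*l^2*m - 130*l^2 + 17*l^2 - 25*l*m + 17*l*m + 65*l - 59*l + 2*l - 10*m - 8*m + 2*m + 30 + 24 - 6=35*l^3 + l^2*(35*m - 113) + l*(8 - 8*m) - 16*m + 48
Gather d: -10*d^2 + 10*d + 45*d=-10*d^2 + 55*d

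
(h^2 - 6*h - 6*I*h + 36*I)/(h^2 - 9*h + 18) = (h - 6*I)/(h - 3)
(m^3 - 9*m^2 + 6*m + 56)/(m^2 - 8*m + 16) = (m^2 - 5*m - 14)/(m - 4)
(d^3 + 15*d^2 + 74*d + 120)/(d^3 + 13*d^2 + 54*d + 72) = (d + 5)/(d + 3)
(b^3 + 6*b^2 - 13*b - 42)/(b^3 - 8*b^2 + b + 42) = (b + 7)/(b - 7)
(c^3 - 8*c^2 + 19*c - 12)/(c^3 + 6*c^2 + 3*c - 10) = (c^2 - 7*c + 12)/(c^2 + 7*c + 10)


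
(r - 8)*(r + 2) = r^2 - 6*r - 16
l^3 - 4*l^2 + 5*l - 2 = (l - 2)*(l - 1)^2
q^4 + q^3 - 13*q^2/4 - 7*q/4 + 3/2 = (q - 3/2)*(q - 1/2)*(q + 1)*(q + 2)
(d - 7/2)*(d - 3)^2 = d^3 - 19*d^2/2 + 30*d - 63/2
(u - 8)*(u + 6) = u^2 - 2*u - 48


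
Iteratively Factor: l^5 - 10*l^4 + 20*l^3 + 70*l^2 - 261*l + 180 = (l - 1)*(l^4 - 9*l^3 + 11*l^2 + 81*l - 180) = (l - 3)*(l - 1)*(l^3 - 6*l^2 - 7*l + 60) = (l - 5)*(l - 3)*(l - 1)*(l^2 - l - 12) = (l - 5)*(l - 3)*(l - 1)*(l + 3)*(l - 4)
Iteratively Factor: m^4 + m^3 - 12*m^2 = (m)*(m^3 + m^2 - 12*m) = m*(m + 4)*(m^2 - 3*m) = m*(m - 3)*(m + 4)*(m)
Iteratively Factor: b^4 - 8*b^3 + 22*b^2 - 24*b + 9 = (b - 3)*(b^3 - 5*b^2 + 7*b - 3) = (b - 3)*(b - 1)*(b^2 - 4*b + 3) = (b - 3)^2*(b - 1)*(b - 1)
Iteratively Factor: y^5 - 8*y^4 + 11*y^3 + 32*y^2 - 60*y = (y - 2)*(y^4 - 6*y^3 - y^2 + 30*y) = (y - 5)*(y - 2)*(y^3 - y^2 - 6*y) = y*(y - 5)*(y - 2)*(y^2 - y - 6) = y*(y - 5)*(y - 2)*(y + 2)*(y - 3)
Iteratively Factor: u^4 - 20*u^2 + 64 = (u - 2)*(u^3 + 2*u^2 - 16*u - 32) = (u - 2)*(u + 2)*(u^2 - 16) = (u - 2)*(u + 2)*(u + 4)*(u - 4)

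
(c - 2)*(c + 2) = c^2 - 4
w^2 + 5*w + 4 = (w + 1)*(w + 4)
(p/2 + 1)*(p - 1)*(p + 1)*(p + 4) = p^4/2 + 3*p^3 + 7*p^2/2 - 3*p - 4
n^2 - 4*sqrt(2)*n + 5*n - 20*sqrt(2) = (n + 5)*(n - 4*sqrt(2))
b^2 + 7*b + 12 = (b + 3)*(b + 4)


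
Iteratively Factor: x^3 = (x)*(x^2) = x^2*(x)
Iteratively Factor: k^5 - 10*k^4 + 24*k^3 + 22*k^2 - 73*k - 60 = (k - 5)*(k^4 - 5*k^3 - k^2 + 17*k + 12) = (k - 5)*(k + 1)*(k^3 - 6*k^2 + 5*k + 12) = (k - 5)*(k - 3)*(k + 1)*(k^2 - 3*k - 4) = (k - 5)*(k - 3)*(k + 1)^2*(k - 4)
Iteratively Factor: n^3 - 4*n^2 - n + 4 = (n - 1)*(n^2 - 3*n - 4) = (n - 4)*(n - 1)*(n + 1)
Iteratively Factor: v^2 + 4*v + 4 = (v + 2)*(v + 2)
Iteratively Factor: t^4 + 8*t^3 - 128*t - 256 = (t + 4)*(t^3 + 4*t^2 - 16*t - 64) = (t + 4)^2*(t^2 - 16) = (t - 4)*(t + 4)^2*(t + 4)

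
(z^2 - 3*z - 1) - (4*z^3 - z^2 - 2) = -4*z^3 + 2*z^2 - 3*z + 1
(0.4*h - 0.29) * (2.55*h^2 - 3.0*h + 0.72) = 1.02*h^3 - 1.9395*h^2 + 1.158*h - 0.2088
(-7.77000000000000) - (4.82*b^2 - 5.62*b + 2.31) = -4.82*b^2 + 5.62*b - 10.08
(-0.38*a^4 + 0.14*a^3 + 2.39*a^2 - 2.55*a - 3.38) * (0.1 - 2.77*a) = 1.0526*a^5 - 0.4258*a^4 - 6.6063*a^3 + 7.3025*a^2 + 9.1076*a - 0.338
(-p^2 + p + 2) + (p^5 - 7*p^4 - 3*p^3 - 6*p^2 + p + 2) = p^5 - 7*p^4 - 3*p^3 - 7*p^2 + 2*p + 4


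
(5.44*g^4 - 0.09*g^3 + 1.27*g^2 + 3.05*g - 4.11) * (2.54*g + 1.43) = 13.8176*g^5 + 7.5506*g^4 + 3.0971*g^3 + 9.5631*g^2 - 6.0779*g - 5.8773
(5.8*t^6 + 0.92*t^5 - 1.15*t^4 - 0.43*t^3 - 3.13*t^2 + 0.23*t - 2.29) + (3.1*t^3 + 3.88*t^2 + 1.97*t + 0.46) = 5.8*t^6 + 0.92*t^5 - 1.15*t^4 + 2.67*t^3 + 0.75*t^2 + 2.2*t - 1.83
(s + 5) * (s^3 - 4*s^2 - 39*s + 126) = s^4 + s^3 - 59*s^2 - 69*s + 630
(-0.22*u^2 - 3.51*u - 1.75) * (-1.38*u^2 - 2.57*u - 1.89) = 0.3036*u^4 + 5.4092*u^3 + 11.8515*u^2 + 11.1314*u + 3.3075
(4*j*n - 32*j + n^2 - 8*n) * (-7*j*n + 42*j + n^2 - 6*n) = -28*j^2*n^2 + 392*j^2*n - 1344*j^2 - 3*j*n^3 + 42*j*n^2 - 144*j*n + n^4 - 14*n^3 + 48*n^2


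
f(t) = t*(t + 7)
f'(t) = 2*t + 7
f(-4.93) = -10.21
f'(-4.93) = -2.86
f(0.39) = 2.88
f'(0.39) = 7.78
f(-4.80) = -10.56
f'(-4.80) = -2.60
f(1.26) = 10.41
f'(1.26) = 9.52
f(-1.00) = -6.00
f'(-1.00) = 5.00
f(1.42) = 11.96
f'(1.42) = 9.84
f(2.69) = 26.07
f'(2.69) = 12.38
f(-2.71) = -11.63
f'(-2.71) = 1.58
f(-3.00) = -12.00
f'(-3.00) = 1.00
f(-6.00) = -6.00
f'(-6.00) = -5.00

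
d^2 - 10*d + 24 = (d - 6)*(d - 4)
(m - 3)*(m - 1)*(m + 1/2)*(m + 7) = m^4 + 7*m^3/2 - 47*m^2/2 + 17*m/2 + 21/2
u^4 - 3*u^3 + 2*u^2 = u^2*(u - 2)*(u - 1)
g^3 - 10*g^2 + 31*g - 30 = (g - 5)*(g - 3)*(g - 2)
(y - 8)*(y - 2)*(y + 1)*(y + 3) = y^4 - 6*y^3 - 21*y^2 + 34*y + 48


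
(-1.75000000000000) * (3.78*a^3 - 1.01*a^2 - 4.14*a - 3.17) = -6.615*a^3 + 1.7675*a^2 + 7.245*a + 5.5475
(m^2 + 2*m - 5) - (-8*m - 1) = m^2 + 10*m - 4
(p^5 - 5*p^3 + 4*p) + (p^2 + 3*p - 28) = p^5 - 5*p^3 + p^2 + 7*p - 28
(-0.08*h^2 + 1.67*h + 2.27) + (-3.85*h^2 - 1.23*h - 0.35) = -3.93*h^2 + 0.44*h + 1.92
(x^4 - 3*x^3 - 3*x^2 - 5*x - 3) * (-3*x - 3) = -3*x^5 + 6*x^4 + 18*x^3 + 24*x^2 + 24*x + 9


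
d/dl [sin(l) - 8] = cos(l)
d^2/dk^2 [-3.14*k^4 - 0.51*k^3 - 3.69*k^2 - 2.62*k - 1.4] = -37.68*k^2 - 3.06*k - 7.38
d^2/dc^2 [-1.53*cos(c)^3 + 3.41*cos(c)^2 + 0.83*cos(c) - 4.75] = 0.3175*cos(c) - 6.82*cos(2*c) + 3.4425*cos(3*c)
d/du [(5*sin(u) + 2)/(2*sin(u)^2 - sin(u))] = 2*(-5*cos(u) - 4/tan(u) + cos(u)/sin(u)^2)/(2*sin(u) - 1)^2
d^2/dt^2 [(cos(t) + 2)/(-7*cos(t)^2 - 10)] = (-392*(cos(t) + 2)*sin(t)^2*cos(t)^2 + (7*cos(t)^2 + 10)^2*cos(t) - 14*(7*cos(t)^2 + 10)*(2*cos(2*t) + cos(3*t)))/(7*cos(t)^2 + 10)^3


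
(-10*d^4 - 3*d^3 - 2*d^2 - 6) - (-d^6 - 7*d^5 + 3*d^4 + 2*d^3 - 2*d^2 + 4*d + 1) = d^6 + 7*d^5 - 13*d^4 - 5*d^3 - 4*d - 7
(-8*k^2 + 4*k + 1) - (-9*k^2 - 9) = k^2 + 4*k + 10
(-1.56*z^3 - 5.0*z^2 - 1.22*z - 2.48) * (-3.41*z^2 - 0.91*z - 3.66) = 5.3196*z^5 + 18.4696*z^4 + 14.4198*z^3 + 27.867*z^2 + 6.722*z + 9.0768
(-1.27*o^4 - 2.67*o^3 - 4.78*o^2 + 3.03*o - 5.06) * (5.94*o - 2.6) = -7.5438*o^5 - 12.5578*o^4 - 21.4512*o^3 + 30.4262*o^2 - 37.9344*o + 13.156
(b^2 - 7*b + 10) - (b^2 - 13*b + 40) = 6*b - 30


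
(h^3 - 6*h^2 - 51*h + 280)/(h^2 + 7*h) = h - 13 + 40/h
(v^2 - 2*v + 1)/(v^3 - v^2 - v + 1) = 1/(v + 1)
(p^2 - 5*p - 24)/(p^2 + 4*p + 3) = (p - 8)/(p + 1)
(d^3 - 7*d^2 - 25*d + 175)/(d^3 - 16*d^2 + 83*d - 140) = (d + 5)/(d - 4)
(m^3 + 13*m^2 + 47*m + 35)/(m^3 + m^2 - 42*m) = (m^2 + 6*m + 5)/(m*(m - 6))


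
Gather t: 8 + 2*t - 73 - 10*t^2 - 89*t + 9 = -10*t^2 - 87*t - 56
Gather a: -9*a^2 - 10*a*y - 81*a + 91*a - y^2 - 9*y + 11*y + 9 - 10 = -9*a^2 + a*(10 - 10*y) - y^2 + 2*y - 1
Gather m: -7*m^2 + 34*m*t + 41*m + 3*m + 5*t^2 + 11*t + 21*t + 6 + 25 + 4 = -7*m^2 + m*(34*t + 44) + 5*t^2 + 32*t + 35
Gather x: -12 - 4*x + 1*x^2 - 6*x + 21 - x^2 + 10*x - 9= 0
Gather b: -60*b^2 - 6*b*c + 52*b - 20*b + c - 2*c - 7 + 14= -60*b^2 + b*(32 - 6*c) - c + 7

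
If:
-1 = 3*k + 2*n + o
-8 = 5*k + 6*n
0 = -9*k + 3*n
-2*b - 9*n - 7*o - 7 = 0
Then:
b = -144/23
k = -8/23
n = -24/23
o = 49/23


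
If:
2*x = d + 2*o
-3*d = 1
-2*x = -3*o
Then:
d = -1/3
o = -1/3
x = -1/2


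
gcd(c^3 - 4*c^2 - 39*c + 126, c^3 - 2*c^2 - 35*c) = c - 7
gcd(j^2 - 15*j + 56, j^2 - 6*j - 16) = j - 8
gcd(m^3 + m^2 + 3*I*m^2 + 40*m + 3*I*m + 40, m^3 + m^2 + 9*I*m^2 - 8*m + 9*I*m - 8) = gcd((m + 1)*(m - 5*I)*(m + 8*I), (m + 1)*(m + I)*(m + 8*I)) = m^2 + m*(1 + 8*I) + 8*I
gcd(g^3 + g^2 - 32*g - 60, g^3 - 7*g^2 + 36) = g^2 - 4*g - 12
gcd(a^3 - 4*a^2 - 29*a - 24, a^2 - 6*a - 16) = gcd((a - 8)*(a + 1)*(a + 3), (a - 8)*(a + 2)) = a - 8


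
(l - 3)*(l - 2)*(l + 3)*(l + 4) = l^4 + 2*l^3 - 17*l^2 - 18*l + 72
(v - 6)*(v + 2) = v^2 - 4*v - 12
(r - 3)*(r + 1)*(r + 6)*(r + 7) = r^4 + 11*r^3 + 13*r^2 - 123*r - 126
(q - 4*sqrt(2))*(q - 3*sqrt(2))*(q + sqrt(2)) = q^3 - 6*sqrt(2)*q^2 + 10*q + 24*sqrt(2)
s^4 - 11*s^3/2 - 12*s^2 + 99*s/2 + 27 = (s - 6)*(s - 3)*(s + 1/2)*(s + 3)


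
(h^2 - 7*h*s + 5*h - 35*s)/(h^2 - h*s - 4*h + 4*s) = (h^2 - 7*h*s + 5*h - 35*s)/(h^2 - h*s - 4*h + 4*s)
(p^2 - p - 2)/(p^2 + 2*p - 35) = (p^2 - p - 2)/(p^2 + 2*p - 35)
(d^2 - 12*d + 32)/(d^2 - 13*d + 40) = (d - 4)/(d - 5)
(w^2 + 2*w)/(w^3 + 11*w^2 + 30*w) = (w + 2)/(w^2 + 11*w + 30)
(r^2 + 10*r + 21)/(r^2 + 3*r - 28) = (r + 3)/(r - 4)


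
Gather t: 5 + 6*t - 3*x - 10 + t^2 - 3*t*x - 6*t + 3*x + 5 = t^2 - 3*t*x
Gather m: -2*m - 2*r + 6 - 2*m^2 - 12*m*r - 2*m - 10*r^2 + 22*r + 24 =-2*m^2 + m*(-12*r - 4) - 10*r^2 + 20*r + 30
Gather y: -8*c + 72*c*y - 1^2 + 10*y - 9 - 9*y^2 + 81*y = -8*c - 9*y^2 + y*(72*c + 91) - 10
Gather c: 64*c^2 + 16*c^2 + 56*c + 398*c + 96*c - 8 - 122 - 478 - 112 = 80*c^2 + 550*c - 720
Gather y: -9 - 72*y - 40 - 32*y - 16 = -104*y - 65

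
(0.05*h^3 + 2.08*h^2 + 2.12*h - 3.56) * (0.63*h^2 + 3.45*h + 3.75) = 0.0315*h^5 + 1.4829*h^4 + 8.6991*h^3 + 12.8712*h^2 - 4.332*h - 13.35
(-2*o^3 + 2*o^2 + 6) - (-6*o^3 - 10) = 4*o^3 + 2*o^2 + 16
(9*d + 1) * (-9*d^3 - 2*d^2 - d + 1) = -81*d^4 - 27*d^3 - 11*d^2 + 8*d + 1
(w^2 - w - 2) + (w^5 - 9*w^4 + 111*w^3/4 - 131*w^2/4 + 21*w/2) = w^5 - 9*w^4 + 111*w^3/4 - 127*w^2/4 + 19*w/2 - 2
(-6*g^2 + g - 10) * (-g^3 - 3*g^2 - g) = 6*g^5 + 17*g^4 + 13*g^3 + 29*g^2 + 10*g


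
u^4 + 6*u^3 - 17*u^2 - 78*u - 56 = (u - 4)*(u + 1)*(u + 2)*(u + 7)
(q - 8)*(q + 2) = q^2 - 6*q - 16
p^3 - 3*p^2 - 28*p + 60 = (p - 6)*(p - 2)*(p + 5)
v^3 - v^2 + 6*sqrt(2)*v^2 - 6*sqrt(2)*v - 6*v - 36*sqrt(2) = (v - 3)*(v + 2)*(v + 6*sqrt(2))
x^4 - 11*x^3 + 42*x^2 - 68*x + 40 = (x - 5)*(x - 2)^3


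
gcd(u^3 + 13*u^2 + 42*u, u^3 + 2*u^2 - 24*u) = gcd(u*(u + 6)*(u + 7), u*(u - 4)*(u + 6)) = u^2 + 6*u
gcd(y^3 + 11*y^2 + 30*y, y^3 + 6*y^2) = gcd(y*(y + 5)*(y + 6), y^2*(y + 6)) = y^2 + 6*y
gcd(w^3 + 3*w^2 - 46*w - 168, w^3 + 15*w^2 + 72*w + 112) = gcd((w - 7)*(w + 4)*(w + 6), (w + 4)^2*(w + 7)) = w + 4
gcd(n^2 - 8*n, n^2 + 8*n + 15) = 1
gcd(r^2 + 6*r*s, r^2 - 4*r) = r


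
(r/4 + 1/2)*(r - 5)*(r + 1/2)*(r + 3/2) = r^4/4 - r^3/4 - 61*r^2/16 - 89*r/16 - 15/8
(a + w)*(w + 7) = a*w + 7*a + w^2 + 7*w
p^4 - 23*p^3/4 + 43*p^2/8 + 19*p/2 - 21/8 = (p - 7/2)*(p - 3)*(p - 1/4)*(p + 1)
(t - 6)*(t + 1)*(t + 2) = t^3 - 3*t^2 - 16*t - 12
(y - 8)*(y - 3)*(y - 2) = y^3 - 13*y^2 + 46*y - 48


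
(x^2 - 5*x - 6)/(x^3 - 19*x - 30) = (-x^2 + 5*x + 6)/(-x^3 + 19*x + 30)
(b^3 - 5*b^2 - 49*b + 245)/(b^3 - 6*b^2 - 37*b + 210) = (b + 7)/(b + 6)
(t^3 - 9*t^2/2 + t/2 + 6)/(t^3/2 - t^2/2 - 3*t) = (-2*t^3 + 9*t^2 - t - 12)/(t*(-t^2 + t + 6))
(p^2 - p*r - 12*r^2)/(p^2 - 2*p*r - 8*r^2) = (p + 3*r)/(p + 2*r)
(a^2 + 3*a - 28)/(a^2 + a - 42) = (a - 4)/(a - 6)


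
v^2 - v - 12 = (v - 4)*(v + 3)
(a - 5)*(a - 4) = a^2 - 9*a + 20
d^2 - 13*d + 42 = (d - 7)*(d - 6)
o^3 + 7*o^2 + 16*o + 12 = (o + 2)^2*(o + 3)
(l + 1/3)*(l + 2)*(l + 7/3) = l^3 + 14*l^2/3 + 55*l/9 + 14/9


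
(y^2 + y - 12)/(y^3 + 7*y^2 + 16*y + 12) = (y^2 + y - 12)/(y^3 + 7*y^2 + 16*y + 12)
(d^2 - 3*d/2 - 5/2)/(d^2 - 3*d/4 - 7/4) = 2*(2*d - 5)/(4*d - 7)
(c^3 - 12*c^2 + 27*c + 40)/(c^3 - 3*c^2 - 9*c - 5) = (c - 8)/(c + 1)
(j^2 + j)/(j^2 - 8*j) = (j + 1)/(j - 8)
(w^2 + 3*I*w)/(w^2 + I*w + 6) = w/(w - 2*I)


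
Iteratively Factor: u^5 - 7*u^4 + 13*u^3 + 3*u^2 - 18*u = (u)*(u^4 - 7*u^3 + 13*u^2 + 3*u - 18) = u*(u - 2)*(u^3 - 5*u^2 + 3*u + 9) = u*(u - 3)*(u - 2)*(u^2 - 2*u - 3) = u*(u - 3)^2*(u - 2)*(u + 1)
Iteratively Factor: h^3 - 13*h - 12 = (h - 4)*(h^2 + 4*h + 3) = (h - 4)*(h + 3)*(h + 1)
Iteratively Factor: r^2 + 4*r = (r)*(r + 4)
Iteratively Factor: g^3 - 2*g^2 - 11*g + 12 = (g + 3)*(g^2 - 5*g + 4) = (g - 1)*(g + 3)*(g - 4)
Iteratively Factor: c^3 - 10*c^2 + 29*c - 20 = (c - 5)*(c^2 - 5*c + 4) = (c - 5)*(c - 1)*(c - 4)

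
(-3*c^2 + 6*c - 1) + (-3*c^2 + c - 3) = -6*c^2 + 7*c - 4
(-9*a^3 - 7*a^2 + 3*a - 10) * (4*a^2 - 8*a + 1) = -36*a^5 + 44*a^4 + 59*a^3 - 71*a^2 + 83*a - 10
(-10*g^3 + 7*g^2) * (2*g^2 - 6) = -20*g^5 + 14*g^4 + 60*g^3 - 42*g^2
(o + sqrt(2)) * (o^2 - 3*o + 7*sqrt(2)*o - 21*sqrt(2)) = o^3 - 3*o^2 + 8*sqrt(2)*o^2 - 24*sqrt(2)*o + 14*o - 42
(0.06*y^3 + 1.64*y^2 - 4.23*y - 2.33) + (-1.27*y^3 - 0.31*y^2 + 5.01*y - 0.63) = -1.21*y^3 + 1.33*y^2 + 0.779999999999999*y - 2.96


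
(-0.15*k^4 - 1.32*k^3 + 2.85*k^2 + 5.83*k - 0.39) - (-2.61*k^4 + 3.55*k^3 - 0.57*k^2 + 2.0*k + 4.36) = 2.46*k^4 - 4.87*k^3 + 3.42*k^2 + 3.83*k - 4.75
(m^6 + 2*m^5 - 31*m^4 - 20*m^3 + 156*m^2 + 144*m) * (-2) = -2*m^6 - 4*m^5 + 62*m^4 + 40*m^3 - 312*m^2 - 288*m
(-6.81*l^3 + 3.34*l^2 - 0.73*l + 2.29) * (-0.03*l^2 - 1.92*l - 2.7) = 0.2043*l^5 + 12.975*l^4 + 11.9961*l^3 - 7.6851*l^2 - 2.4258*l - 6.183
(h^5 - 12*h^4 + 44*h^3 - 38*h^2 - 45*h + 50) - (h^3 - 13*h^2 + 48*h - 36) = h^5 - 12*h^4 + 43*h^3 - 25*h^2 - 93*h + 86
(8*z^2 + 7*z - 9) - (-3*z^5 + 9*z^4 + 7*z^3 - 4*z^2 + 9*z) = 3*z^5 - 9*z^4 - 7*z^3 + 12*z^2 - 2*z - 9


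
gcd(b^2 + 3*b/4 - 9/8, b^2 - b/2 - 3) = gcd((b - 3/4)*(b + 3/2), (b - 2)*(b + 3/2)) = b + 3/2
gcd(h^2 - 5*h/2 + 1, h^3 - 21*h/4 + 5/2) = h^2 - 5*h/2 + 1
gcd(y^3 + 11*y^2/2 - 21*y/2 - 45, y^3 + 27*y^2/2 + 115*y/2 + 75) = y^2 + 17*y/2 + 15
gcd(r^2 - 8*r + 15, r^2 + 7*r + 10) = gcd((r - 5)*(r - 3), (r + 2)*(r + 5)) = 1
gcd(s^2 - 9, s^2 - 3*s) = s - 3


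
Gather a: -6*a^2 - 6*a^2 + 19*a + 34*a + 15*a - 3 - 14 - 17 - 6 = -12*a^2 + 68*a - 40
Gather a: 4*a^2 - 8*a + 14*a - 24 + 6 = 4*a^2 + 6*a - 18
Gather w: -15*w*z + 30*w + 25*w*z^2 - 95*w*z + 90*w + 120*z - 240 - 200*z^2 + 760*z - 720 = w*(25*z^2 - 110*z + 120) - 200*z^2 + 880*z - 960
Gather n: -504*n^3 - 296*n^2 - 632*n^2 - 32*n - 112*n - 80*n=-504*n^3 - 928*n^2 - 224*n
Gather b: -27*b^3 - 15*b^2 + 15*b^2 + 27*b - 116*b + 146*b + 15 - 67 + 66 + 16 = -27*b^3 + 57*b + 30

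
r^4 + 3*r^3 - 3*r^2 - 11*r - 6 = (r - 2)*(r + 1)^2*(r + 3)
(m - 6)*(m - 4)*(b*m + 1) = b*m^3 - 10*b*m^2 + 24*b*m + m^2 - 10*m + 24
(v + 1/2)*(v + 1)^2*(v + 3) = v^4 + 11*v^3/2 + 19*v^2/2 + 13*v/2 + 3/2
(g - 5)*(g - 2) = g^2 - 7*g + 10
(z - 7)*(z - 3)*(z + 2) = z^3 - 8*z^2 + z + 42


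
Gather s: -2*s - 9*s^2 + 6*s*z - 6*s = -9*s^2 + s*(6*z - 8)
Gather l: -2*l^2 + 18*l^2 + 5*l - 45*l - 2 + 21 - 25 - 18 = 16*l^2 - 40*l - 24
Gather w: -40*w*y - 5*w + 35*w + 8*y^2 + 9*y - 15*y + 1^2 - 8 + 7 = w*(30 - 40*y) + 8*y^2 - 6*y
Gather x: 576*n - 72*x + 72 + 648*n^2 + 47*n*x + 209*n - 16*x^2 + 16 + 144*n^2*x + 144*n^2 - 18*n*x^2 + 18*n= 792*n^2 + 803*n + x^2*(-18*n - 16) + x*(144*n^2 + 47*n - 72) + 88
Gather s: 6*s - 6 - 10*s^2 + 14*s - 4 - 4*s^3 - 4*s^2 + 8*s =-4*s^3 - 14*s^2 + 28*s - 10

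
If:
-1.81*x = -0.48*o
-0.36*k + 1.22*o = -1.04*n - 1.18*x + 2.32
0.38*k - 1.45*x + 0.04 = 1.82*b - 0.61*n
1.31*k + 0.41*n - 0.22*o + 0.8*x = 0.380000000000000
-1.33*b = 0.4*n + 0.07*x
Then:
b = -0.11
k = 0.20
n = 0.32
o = 1.34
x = 0.36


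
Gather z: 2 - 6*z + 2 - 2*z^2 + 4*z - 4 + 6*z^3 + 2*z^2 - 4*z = 6*z^3 - 6*z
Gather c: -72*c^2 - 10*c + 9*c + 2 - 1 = -72*c^2 - c + 1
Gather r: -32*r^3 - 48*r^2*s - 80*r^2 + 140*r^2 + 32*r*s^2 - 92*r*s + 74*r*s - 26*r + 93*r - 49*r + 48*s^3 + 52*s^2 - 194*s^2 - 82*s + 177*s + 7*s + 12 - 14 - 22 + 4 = -32*r^3 + r^2*(60 - 48*s) + r*(32*s^2 - 18*s + 18) + 48*s^3 - 142*s^2 + 102*s - 20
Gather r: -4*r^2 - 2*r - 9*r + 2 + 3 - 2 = -4*r^2 - 11*r + 3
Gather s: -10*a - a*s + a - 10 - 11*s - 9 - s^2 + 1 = -9*a - s^2 + s*(-a - 11) - 18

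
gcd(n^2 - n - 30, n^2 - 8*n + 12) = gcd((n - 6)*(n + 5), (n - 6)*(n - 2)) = n - 6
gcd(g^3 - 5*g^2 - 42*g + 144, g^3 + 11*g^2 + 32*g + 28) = 1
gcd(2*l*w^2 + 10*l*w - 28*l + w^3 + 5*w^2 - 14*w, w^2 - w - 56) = w + 7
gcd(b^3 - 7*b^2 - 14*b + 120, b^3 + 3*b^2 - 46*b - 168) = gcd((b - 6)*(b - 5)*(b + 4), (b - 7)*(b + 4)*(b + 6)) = b + 4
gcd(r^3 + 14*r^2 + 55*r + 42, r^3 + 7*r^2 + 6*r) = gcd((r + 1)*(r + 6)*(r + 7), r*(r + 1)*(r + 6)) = r^2 + 7*r + 6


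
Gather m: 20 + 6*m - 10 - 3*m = 3*m + 10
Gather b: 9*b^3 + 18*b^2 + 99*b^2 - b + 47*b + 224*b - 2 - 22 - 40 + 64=9*b^3 + 117*b^2 + 270*b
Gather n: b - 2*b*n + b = -2*b*n + 2*b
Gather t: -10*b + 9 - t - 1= -10*b - t + 8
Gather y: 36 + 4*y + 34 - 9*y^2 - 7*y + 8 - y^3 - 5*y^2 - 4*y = -y^3 - 14*y^2 - 7*y + 78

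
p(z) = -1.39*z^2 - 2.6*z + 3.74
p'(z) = -2.78*z - 2.6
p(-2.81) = 0.07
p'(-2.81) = 5.21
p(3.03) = -16.90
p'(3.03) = -11.02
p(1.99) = -6.94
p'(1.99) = -8.13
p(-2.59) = 1.15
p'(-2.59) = 4.60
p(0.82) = 0.67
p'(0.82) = -4.88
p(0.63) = 1.55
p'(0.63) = -4.35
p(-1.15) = 4.89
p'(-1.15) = 0.60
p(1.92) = -6.38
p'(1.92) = -7.94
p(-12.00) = -165.22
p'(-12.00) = 30.76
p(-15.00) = -270.01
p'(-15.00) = 39.10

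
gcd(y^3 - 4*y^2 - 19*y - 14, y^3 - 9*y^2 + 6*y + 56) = y^2 - 5*y - 14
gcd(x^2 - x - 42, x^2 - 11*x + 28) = x - 7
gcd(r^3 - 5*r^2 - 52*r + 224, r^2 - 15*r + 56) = r - 8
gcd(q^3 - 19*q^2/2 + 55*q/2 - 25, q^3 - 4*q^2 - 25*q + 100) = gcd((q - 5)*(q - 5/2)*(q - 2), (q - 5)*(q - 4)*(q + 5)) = q - 5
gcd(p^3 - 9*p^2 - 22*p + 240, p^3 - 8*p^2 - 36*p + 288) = p^2 - 14*p + 48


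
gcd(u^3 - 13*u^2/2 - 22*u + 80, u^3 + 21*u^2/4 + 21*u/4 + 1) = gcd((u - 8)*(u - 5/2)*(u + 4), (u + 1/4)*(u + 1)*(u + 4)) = u + 4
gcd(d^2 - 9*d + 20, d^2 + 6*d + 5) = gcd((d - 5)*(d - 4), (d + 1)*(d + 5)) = 1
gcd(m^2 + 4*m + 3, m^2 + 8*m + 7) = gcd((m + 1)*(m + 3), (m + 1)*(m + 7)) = m + 1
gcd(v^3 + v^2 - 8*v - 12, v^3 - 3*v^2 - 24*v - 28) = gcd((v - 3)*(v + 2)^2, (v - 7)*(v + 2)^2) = v^2 + 4*v + 4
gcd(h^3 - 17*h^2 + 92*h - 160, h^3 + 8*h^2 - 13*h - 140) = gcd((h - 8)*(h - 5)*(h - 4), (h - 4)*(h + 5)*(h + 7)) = h - 4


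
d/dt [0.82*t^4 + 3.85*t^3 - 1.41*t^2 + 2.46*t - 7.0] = 3.28*t^3 + 11.55*t^2 - 2.82*t + 2.46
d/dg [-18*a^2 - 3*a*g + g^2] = -3*a + 2*g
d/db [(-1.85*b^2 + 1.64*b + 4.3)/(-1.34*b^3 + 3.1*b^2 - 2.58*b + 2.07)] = (-2.479*b^4 + 4.3952*b^3 + 16.975*b^2 - 34.319*b + 14.4888)/(1.7956*b^6 - 8.308*b^5 + 16.5244*b^4 - 21.5436*b^3 + 19.4904*b^2 - 10.6812*b + 4.2849)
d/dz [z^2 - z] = 2*z - 1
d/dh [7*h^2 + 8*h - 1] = 14*h + 8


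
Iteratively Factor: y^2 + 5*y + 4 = (y + 1)*(y + 4)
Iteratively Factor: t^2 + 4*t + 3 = (t + 1)*(t + 3)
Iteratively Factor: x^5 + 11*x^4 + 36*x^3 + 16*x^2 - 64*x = (x + 4)*(x^4 + 7*x^3 + 8*x^2 - 16*x) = (x + 4)^2*(x^3 + 3*x^2 - 4*x) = (x - 1)*(x + 4)^2*(x^2 + 4*x) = x*(x - 1)*(x + 4)^2*(x + 4)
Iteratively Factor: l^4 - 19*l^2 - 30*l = (l + 3)*(l^3 - 3*l^2 - 10*l) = (l + 2)*(l + 3)*(l^2 - 5*l) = l*(l + 2)*(l + 3)*(l - 5)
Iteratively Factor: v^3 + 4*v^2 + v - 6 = (v - 1)*(v^2 + 5*v + 6) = (v - 1)*(v + 2)*(v + 3)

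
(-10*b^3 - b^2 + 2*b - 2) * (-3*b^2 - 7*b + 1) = 30*b^5 + 73*b^4 - 9*b^3 - 9*b^2 + 16*b - 2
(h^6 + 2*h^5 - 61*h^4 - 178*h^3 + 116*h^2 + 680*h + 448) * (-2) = -2*h^6 - 4*h^5 + 122*h^4 + 356*h^3 - 232*h^2 - 1360*h - 896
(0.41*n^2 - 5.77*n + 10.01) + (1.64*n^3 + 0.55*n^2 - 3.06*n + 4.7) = 1.64*n^3 + 0.96*n^2 - 8.83*n + 14.71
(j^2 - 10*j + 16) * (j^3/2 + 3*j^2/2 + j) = j^5/2 - 7*j^4/2 - 6*j^3 + 14*j^2 + 16*j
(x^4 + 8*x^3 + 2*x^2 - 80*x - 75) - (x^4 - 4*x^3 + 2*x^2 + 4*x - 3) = 12*x^3 - 84*x - 72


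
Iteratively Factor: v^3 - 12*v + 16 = (v + 4)*(v^2 - 4*v + 4) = (v - 2)*(v + 4)*(v - 2)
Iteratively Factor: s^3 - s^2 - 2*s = (s)*(s^2 - s - 2) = s*(s - 2)*(s + 1)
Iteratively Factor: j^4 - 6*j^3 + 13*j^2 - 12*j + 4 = (j - 1)*(j^3 - 5*j^2 + 8*j - 4) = (j - 2)*(j - 1)*(j^2 - 3*j + 2) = (j - 2)^2*(j - 1)*(j - 1)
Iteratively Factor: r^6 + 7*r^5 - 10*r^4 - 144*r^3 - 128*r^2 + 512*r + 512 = (r - 4)*(r^5 + 11*r^4 + 34*r^3 - 8*r^2 - 160*r - 128) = (r - 4)*(r + 4)*(r^4 + 7*r^3 + 6*r^2 - 32*r - 32) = (r - 4)*(r + 1)*(r + 4)*(r^3 + 6*r^2 - 32) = (r - 4)*(r + 1)*(r + 4)^2*(r^2 + 2*r - 8) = (r - 4)*(r + 1)*(r + 4)^3*(r - 2)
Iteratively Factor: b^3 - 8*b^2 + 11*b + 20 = (b - 4)*(b^2 - 4*b - 5) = (b - 4)*(b + 1)*(b - 5)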